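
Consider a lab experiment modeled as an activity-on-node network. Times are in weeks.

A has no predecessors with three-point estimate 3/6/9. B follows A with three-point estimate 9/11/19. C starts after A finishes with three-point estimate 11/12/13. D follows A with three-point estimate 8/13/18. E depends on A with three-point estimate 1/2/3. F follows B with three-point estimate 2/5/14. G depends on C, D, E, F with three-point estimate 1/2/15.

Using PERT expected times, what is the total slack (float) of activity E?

te_A = (3 + 4·6 + 9)/6 = 36/6 = 6
te_B = (9 + 4·11 + 19)/6 = 72/6 = 12
te_C = (11 + 4·12 + 13)/6 = 72/6 = 12
te_D = (8 + 4·13 + 18)/6 = 78/6 = 13
te_E = (1 + 4·2 + 3)/6 = 12/6 = 2
te_F = (2 + 4·5 + 14)/6 = 36/6 = 6
te_G = (1 + 4·2 + 15)/6 = 24/6 = 4

Forward pass:
ES_A = 0; EF_A = 6
ES_B = 6; EF_B = 6+12 = 18
ES_C = 6; EF_C = 6+12 = 18
ES_D = 6; EF_D = 6+13 = 19
ES_E = 6; EF_E = 6+2 = 8
ES_F = 18; EF_F = 18+6 = 24
ES_G = max(EF_C=18, EF_D=19, EF_E=8, EF_F=24) = 24; EF_G = 24+4 = 28
Expected project duration μ = 28 weeks. Critical path: A → B → F → G.

Backward pass:
LF_G = 28; LS_G = 28−4 = 24
LF_F = LS_G = 24; LS_F = 24−6 = 18
LF_E = LS_G = 24; LS_E = 24−2 = 22
LF_D = LS_G = 24; LS_D = 24−13 = 11
LF_C = LS_G = 24; LS_C = 24−12 = 12
LF_B = LS_F = 18; LS_B = 18−12 = 6
LF_A = min(LS_B=6, LS_C=12, LS_D=11, LS_E=22) = 6; LS_A = 6−6 = 0
Slack_E = LS_E − ES_E = 22 − 6 = 16

16 weeks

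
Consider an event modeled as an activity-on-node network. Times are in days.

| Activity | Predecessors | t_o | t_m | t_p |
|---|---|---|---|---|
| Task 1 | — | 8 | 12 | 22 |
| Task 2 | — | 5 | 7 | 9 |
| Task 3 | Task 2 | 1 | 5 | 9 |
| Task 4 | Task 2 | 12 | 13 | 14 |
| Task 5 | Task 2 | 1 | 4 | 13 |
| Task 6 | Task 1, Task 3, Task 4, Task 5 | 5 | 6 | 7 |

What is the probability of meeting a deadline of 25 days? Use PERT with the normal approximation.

0.110

te_Task 1 = (8 + 4·12 + 22)/6 = 78/6 = 13; σ²_Task 1 = ((22−8)/6)² = 5.444
te_Task 2 = (5 + 4·7 + 9)/6 = 42/6 = 7; σ²_Task 2 = ((9−5)/6)² = 0.444
te_Task 3 = (1 + 4·5 + 9)/6 = 30/6 = 5; σ²_Task 3 = ((9−1)/6)² = 1.778
te_Task 4 = (12 + 4·13 + 14)/6 = 78/6 = 13; σ²_Task 4 = ((14−12)/6)² = 0.111
te_Task 5 = (1 + 4·4 + 13)/6 = 30/6 = 5; σ²_Task 5 = ((13−1)/6)² = 4.000
te_Task 6 = (5 + 4·6 + 7)/6 = 36/6 = 6; σ²_Task 6 = ((7−5)/6)² = 0.111

Forward pass:
ES_Task 1 = 0; EF_Task 1 = 13
ES_Task 2 = 0; EF_Task 2 = 7
ES_Task 3 = 7; EF_Task 3 = 7+5 = 12
ES_Task 4 = 7; EF_Task 4 = 7+13 = 20
ES_Task 5 = 7; EF_Task 5 = 7+5 = 12
ES_Task 6 = max(EF_Task 1=13, EF_Task 3=12, EF_Task 4=20, EF_Task 5=12) = 20; EF_Task 6 = 20+6 = 26
Expected project duration μ = 26 days. Critical path: Task 2 → Task 4 → Task 6.

Variance along critical path = 0.444 + 0.111 + 0.111 = 0.667; σ = √0.667 = 0.816 days.
Z = (25 − 26) / 0.816 = -1.225
P(T ≤ 25) = Φ(-1.225) ≈ 0.110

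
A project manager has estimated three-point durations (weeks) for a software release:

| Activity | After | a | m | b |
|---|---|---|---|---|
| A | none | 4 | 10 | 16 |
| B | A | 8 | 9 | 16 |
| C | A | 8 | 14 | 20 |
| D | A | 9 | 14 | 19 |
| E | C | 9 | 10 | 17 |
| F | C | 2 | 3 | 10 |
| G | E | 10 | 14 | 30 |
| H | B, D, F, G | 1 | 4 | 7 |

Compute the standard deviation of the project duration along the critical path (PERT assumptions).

4.68 weeks

te_A = (4 + 4·10 + 16)/6 = 60/6 = 10; σ²_A = ((16−4)/6)² = 4.000
te_B = (8 + 4·9 + 16)/6 = 60/6 = 10; σ²_B = ((16−8)/6)² = 1.778
te_C = (8 + 4·14 + 20)/6 = 84/6 = 14; σ²_C = ((20−8)/6)² = 4.000
te_D = (9 + 4·14 + 19)/6 = 84/6 = 14; σ²_D = ((19−9)/6)² = 2.778
te_E = (9 + 4·10 + 17)/6 = 66/6 = 11; σ²_E = ((17−9)/6)² = 1.778
te_F = (2 + 4·3 + 10)/6 = 24/6 = 4; σ²_F = ((10−2)/6)² = 1.778
te_G = (10 + 4·14 + 30)/6 = 96/6 = 16; σ²_G = ((30−10)/6)² = 11.111
te_H = (1 + 4·4 + 7)/6 = 24/6 = 4; σ²_H = ((7−1)/6)² = 1.000

Forward pass:
ES_A = 0; EF_A = 10
ES_B = 10; EF_B = 10+10 = 20
ES_C = 10; EF_C = 10+14 = 24
ES_D = 10; EF_D = 10+14 = 24
ES_E = 24; EF_E = 24+11 = 35
ES_F = 24; EF_F = 24+4 = 28
ES_G = 35; EF_G = 35+16 = 51
ES_H = max(EF_B=20, EF_D=24, EF_F=28, EF_G=51) = 51; EF_H = 51+4 = 55
Expected project duration μ = 55 weeks. Critical path: A → C → E → G → H.

Variance along critical path = 4.000 + 4.000 + 1.778 + 11.111 + 1.000 = 21.889
σ = √21.889 = 4.679 weeks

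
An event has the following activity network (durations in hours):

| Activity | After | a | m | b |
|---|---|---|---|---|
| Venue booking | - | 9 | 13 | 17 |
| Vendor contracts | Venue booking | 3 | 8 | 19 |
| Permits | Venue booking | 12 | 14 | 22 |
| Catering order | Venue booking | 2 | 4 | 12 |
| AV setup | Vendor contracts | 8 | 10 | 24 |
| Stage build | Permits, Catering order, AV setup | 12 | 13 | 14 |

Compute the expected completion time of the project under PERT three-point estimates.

47 hours

te_Venue booking = (9 + 4·13 + 17)/6 = 78/6 = 13
te_Vendor contracts = (3 + 4·8 + 19)/6 = 54/6 = 9
te_Permits = (12 + 4·14 + 22)/6 = 90/6 = 15
te_Catering order = (2 + 4·4 + 12)/6 = 30/6 = 5
te_AV setup = (8 + 4·10 + 24)/6 = 72/6 = 12
te_Stage build = (12 + 4·13 + 14)/6 = 78/6 = 13

Forward pass:
ES_Venue booking = 0; EF_Venue booking = 13
ES_Vendor contracts = 13; EF_Vendor contracts = 13+9 = 22
ES_Permits = 13; EF_Permits = 13+15 = 28
ES_Catering order = 13; EF_Catering order = 13+5 = 18
ES_AV setup = 22; EF_AV setup = 22+12 = 34
ES_Stage build = max(EF_Permits=28, EF_Catering order=18, EF_AV setup=34) = 34; EF_Stage build = 34+13 = 47
Expected project duration μ = 47 hours. Critical path: Venue booking → Vendor contracts → AV setup → Stage build.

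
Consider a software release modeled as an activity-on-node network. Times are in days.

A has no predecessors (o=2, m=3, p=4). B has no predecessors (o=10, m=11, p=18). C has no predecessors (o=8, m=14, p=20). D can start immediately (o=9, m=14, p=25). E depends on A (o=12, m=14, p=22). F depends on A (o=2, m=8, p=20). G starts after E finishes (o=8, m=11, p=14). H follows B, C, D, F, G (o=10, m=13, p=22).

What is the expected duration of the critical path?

te_A = (2 + 4·3 + 4)/6 = 18/6 = 3
te_B = (10 + 4·11 + 18)/6 = 72/6 = 12
te_C = (8 + 4·14 + 20)/6 = 84/6 = 14
te_D = (9 + 4·14 + 25)/6 = 90/6 = 15
te_E = (12 + 4·14 + 22)/6 = 90/6 = 15
te_F = (2 + 4·8 + 20)/6 = 54/6 = 9
te_G = (8 + 4·11 + 14)/6 = 66/6 = 11
te_H = (10 + 4·13 + 22)/6 = 84/6 = 14

Forward pass:
ES_A = 0; EF_A = 3
ES_B = 0; EF_B = 12
ES_C = 0; EF_C = 14
ES_D = 0; EF_D = 15
ES_E = 3; EF_E = 3+15 = 18
ES_F = 3; EF_F = 3+9 = 12
ES_G = 18; EF_G = 18+11 = 29
ES_H = max(EF_B=12, EF_C=14, EF_D=15, EF_F=12, EF_G=29) = 29; EF_H = 29+14 = 43
Expected project duration μ = 43 days. Critical path: A → E → G → H.

43 days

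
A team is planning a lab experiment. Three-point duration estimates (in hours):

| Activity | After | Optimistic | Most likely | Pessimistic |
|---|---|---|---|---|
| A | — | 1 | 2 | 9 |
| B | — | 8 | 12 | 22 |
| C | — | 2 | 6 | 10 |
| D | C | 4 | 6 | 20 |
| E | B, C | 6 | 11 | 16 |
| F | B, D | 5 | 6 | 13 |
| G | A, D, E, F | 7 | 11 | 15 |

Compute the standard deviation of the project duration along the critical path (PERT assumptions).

3.16 hours

te_A = (1 + 4·2 + 9)/6 = 18/6 = 3; σ²_A = ((9−1)/6)² = 1.778
te_B = (8 + 4·12 + 22)/6 = 78/6 = 13; σ²_B = ((22−8)/6)² = 5.444
te_C = (2 + 4·6 + 10)/6 = 36/6 = 6; σ²_C = ((10−2)/6)² = 1.778
te_D = (4 + 4·6 + 20)/6 = 48/6 = 8; σ²_D = ((20−4)/6)² = 7.111
te_E = (6 + 4·11 + 16)/6 = 66/6 = 11; σ²_E = ((16−6)/6)² = 2.778
te_F = (5 + 4·6 + 13)/6 = 42/6 = 7; σ²_F = ((13−5)/6)² = 1.778
te_G = (7 + 4·11 + 15)/6 = 66/6 = 11; σ²_G = ((15−7)/6)² = 1.778

Forward pass:
ES_A = 0; EF_A = 3
ES_B = 0; EF_B = 13
ES_C = 0; EF_C = 6
ES_D = 6; EF_D = 6+8 = 14
ES_E = max(EF_B=13, EF_C=6) = 13; EF_E = 13+11 = 24
ES_F = max(EF_B=13, EF_D=14) = 14; EF_F = 14+7 = 21
ES_G = max(EF_A=3, EF_D=14, EF_E=24, EF_F=21) = 24; EF_G = 24+11 = 35
Expected project duration μ = 35 hours. Critical path: B → E → G.

Variance along critical path = 5.444 + 2.778 + 1.778 = 10.000
σ = √10.000 = 3.162 hours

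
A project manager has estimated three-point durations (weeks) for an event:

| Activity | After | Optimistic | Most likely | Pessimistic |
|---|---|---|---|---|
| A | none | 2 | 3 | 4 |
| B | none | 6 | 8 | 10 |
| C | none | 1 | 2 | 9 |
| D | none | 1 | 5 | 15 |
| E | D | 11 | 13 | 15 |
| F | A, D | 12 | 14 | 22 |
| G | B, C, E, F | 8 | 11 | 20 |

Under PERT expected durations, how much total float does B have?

te_A = (2 + 4·3 + 4)/6 = 18/6 = 3
te_B = (6 + 4·8 + 10)/6 = 48/6 = 8
te_C = (1 + 4·2 + 9)/6 = 18/6 = 3
te_D = (1 + 4·5 + 15)/6 = 36/6 = 6
te_E = (11 + 4·13 + 15)/6 = 78/6 = 13
te_F = (12 + 4·14 + 22)/6 = 90/6 = 15
te_G = (8 + 4·11 + 20)/6 = 72/6 = 12

Forward pass:
ES_A = 0; EF_A = 3
ES_B = 0; EF_B = 8
ES_C = 0; EF_C = 3
ES_D = 0; EF_D = 6
ES_E = 6; EF_E = 6+13 = 19
ES_F = max(EF_A=3, EF_D=6) = 6; EF_F = 6+15 = 21
ES_G = max(EF_B=8, EF_C=3, EF_E=19, EF_F=21) = 21; EF_G = 21+12 = 33
Expected project duration μ = 33 weeks. Critical path: D → F → G.

Backward pass:
LF_G = 33; LS_G = 33−12 = 21
LF_F = LS_G = 21; LS_F = 21−15 = 6
LF_E = LS_G = 21; LS_E = 21−13 = 8
LF_D = min(LS_E=8, LS_F=6) = 6; LS_D = 6−6 = 0
LF_C = LS_G = 21; LS_C = 21−3 = 18
LF_B = LS_G = 21; LS_B = 21−8 = 13
LF_A = LS_F = 6; LS_A = 6−3 = 3
Slack_B = LS_B − ES_B = 13 − 0 = 13

13 weeks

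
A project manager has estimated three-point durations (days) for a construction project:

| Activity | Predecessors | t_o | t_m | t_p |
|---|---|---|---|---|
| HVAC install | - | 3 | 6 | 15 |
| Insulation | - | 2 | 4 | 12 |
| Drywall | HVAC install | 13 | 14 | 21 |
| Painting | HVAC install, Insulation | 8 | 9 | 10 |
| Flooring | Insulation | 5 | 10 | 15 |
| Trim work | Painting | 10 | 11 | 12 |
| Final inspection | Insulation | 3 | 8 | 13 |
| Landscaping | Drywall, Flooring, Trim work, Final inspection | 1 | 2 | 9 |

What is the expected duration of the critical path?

te_HVAC install = (3 + 4·6 + 15)/6 = 42/6 = 7
te_Insulation = (2 + 4·4 + 12)/6 = 30/6 = 5
te_Drywall = (13 + 4·14 + 21)/6 = 90/6 = 15
te_Painting = (8 + 4·9 + 10)/6 = 54/6 = 9
te_Flooring = (5 + 4·10 + 15)/6 = 60/6 = 10
te_Trim work = (10 + 4·11 + 12)/6 = 66/6 = 11
te_Final inspection = (3 + 4·8 + 13)/6 = 48/6 = 8
te_Landscaping = (1 + 4·2 + 9)/6 = 18/6 = 3

Forward pass:
ES_HVAC install = 0; EF_HVAC install = 7
ES_Insulation = 0; EF_Insulation = 5
ES_Drywall = 7; EF_Drywall = 7+15 = 22
ES_Painting = max(EF_HVAC install=7, EF_Insulation=5) = 7; EF_Painting = 7+9 = 16
ES_Flooring = 5; EF_Flooring = 5+10 = 15
ES_Trim work = 16; EF_Trim work = 16+11 = 27
ES_Final inspection = 5; EF_Final inspection = 5+8 = 13
ES_Landscaping = max(EF_Drywall=22, EF_Flooring=15, EF_Trim work=27, EF_Final inspection=13) = 27; EF_Landscaping = 27+3 = 30
Expected project duration μ = 30 days. Critical path: HVAC install → Painting → Trim work → Landscaping.

30 days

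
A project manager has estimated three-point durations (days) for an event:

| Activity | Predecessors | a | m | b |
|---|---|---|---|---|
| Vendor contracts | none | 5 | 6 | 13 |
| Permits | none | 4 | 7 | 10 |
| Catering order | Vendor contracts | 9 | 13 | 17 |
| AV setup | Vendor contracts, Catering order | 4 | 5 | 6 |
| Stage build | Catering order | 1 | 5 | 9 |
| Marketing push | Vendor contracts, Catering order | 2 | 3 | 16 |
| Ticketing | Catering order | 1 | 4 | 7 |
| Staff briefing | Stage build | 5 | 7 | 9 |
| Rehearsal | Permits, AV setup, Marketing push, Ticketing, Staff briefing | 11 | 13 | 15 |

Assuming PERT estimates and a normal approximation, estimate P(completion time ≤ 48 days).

te_Vendor contracts = (5 + 4·6 + 13)/6 = 42/6 = 7; σ²_Vendor contracts = ((13−5)/6)² = 1.778
te_Permits = (4 + 4·7 + 10)/6 = 42/6 = 7; σ²_Permits = ((10−4)/6)² = 1.000
te_Catering order = (9 + 4·13 + 17)/6 = 78/6 = 13; σ²_Catering order = ((17−9)/6)² = 1.778
te_AV setup = (4 + 4·5 + 6)/6 = 30/6 = 5; σ²_AV setup = ((6−4)/6)² = 0.111
te_Stage build = (1 + 4·5 + 9)/6 = 30/6 = 5; σ²_Stage build = ((9−1)/6)² = 1.778
te_Marketing push = (2 + 4·3 + 16)/6 = 30/6 = 5; σ²_Marketing push = ((16−2)/6)² = 5.444
te_Ticketing = (1 + 4·4 + 7)/6 = 24/6 = 4; σ²_Ticketing = ((7−1)/6)² = 1.000
te_Staff briefing = (5 + 4·7 + 9)/6 = 42/6 = 7; σ²_Staff briefing = ((9−5)/6)² = 0.444
te_Rehearsal = (11 + 4·13 + 15)/6 = 78/6 = 13; σ²_Rehearsal = ((15−11)/6)² = 0.444

Forward pass:
ES_Vendor contracts = 0; EF_Vendor contracts = 7
ES_Permits = 0; EF_Permits = 7
ES_Catering order = 7; EF_Catering order = 7+13 = 20
ES_AV setup = max(EF_Vendor contracts=7, EF_Catering order=20) = 20; EF_AV setup = 20+5 = 25
ES_Stage build = 20; EF_Stage build = 20+5 = 25
ES_Marketing push = max(EF_Vendor contracts=7, EF_Catering order=20) = 20; EF_Marketing push = 20+5 = 25
ES_Ticketing = 20; EF_Ticketing = 20+4 = 24
ES_Staff briefing = 25; EF_Staff briefing = 25+7 = 32
ES_Rehearsal = max(EF_Permits=7, EF_AV setup=25, EF_Marketing push=25, EF_Ticketing=24, EF_Staff briefing=32) = 32; EF_Rehearsal = 32+13 = 45
Expected project duration μ = 45 days. Critical path: Vendor contracts → Catering order → Stage build → Staff briefing → Rehearsal.

Variance along critical path = 1.778 + 1.778 + 1.778 + 0.444 + 0.444 = 6.222; σ = √6.222 = 2.494 days.
Z = (48 − 45) / 2.494 = 1.203
P(T ≤ 48) = Φ(1.203) ≈ 0.885

0.885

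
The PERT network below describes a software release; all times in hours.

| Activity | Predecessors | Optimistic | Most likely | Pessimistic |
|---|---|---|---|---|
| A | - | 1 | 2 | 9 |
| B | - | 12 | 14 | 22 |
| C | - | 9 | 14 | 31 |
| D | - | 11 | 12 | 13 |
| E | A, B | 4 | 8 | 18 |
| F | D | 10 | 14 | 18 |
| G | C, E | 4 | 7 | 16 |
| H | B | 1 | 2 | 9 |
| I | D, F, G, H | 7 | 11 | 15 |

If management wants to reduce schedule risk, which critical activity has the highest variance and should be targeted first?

te_A = (1 + 4·2 + 9)/6 = 18/6 = 3; σ²_A = ((9−1)/6)² = 1.778
te_B = (12 + 4·14 + 22)/6 = 90/6 = 15; σ²_B = ((22−12)/6)² = 2.778
te_C = (9 + 4·14 + 31)/6 = 96/6 = 16; σ²_C = ((31−9)/6)² = 13.444
te_D = (11 + 4·12 + 13)/6 = 72/6 = 12; σ²_D = ((13−11)/6)² = 0.111
te_E = (4 + 4·8 + 18)/6 = 54/6 = 9; σ²_E = ((18−4)/6)² = 5.444
te_F = (10 + 4·14 + 18)/6 = 84/6 = 14; σ²_F = ((18−10)/6)² = 1.778
te_G = (4 + 4·7 + 16)/6 = 48/6 = 8; σ²_G = ((16−4)/6)² = 4.000
te_H = (1 + 4·2 + 9)/6 = 18/6 = 3; σ²_H = ((9−1)/6)² = 1.778
te_I = (7 + 4·11 + 15)/6 = 66/6 = 11; σ²_I = ((15−7)/6)² = 1.778

Forward pass:
ES_A = 0; EF_A = 3
ES_B = 0; EF_B = 15
ES_C = 0; EF_C = 16
ES_D = 0; EF_D = 12
ES_E = max(EF_A=3, EF_B=15) = 15; EF_E = 15+9 = 24
ES_F = 12; EF_F = 12+14 = 26
ES_G = max(EF_C=16, EF_E=24) = 24; EF_G = 24+8 = 32
ES_H = 15; EF_H = 15+3 = 18
ES_I = max(EF_D=12, EF_F=26, EF_G=32, EF_H=18) = 32; EF_I = 32+11 = 43
Expected project duration μ = 43 hours. Critical path: B → E → G → I.

Variances on critical path: σ²_B=2.778, σ²_E=5.444, σ²_G=4.000, σ²_I=1.778.
Largest is σ²_E = 5.444.

E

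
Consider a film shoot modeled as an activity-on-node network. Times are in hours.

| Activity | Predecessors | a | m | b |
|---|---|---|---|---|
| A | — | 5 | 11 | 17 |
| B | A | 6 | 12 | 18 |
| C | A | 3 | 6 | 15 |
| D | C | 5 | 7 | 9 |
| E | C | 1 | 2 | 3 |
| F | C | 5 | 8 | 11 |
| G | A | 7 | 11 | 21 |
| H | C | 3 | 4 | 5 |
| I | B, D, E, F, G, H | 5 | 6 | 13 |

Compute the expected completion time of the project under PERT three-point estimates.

te_A = (5 + 4·11 + 17)/6 = 66/6 = 11
te_B = (6 + 4·12 + 18)/6 = 72/6 = 12
te_C = (3 + 4·6 + 15)/6 = 42/6 = 7
te_D = (5 + 4·7 + 9)/6 = 42/6 = 7
te_E = (1 + 4·2 + 3)/6 = 12/6 = 2
te_F = (5 + 4·8 + 11)/6 = 48/6 = 8
te_G = (7 + 4·11 + 21)/6 = 72/6 = 12
te_H = (3 + 4·4 + 5)/6 = 24/6 = 4
te_I = (5 + 4·6 + 13)/6 = 42/6 = 7

Forward pass:
ES_A = 0; EF_A = 11
ES_B = 11; EF_B = 11+12 = 23
ES_C = 11; EF_C = 11+7 = 18
ES_D = 18; EF_D = 18+7 = 25
ES_E = 18; EF_E = 18+2 = 20
ES_F = 18; EF_F = 18+8 = 26
ES_G = 11; EF_G = 11+12 = 23
ES_H = 18; EF_H = 18+4 = 22
ES_I = max(EF_B=23, EF_D=25, EF_E=20, EF_F=26, EF_G=23, EF_H=22) = 26; EF_I = 26+7 = 33
Expected project duration μ = 33 hours. Critical path: A → C → F → I.

33 hours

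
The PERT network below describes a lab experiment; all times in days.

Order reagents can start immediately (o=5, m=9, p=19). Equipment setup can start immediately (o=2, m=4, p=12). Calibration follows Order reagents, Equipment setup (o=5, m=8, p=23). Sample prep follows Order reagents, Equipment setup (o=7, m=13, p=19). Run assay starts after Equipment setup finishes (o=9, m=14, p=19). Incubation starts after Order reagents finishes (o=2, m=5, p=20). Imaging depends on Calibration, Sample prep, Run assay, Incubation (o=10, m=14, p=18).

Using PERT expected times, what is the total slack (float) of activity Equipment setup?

te_Order reagents = (5 + 4·9 + 19)/6 = 60/6 = 10
te_Equipment setup = (2 + 4·4 + 12)/6 = 30/6 = 5
te_Calibration = (5 + 4·8 + 23)/6 = 60/6 = 10
te_Sample prep = (7 + 4·13 + 19)/6 = 78/6 = 13
te_Run assay = (9 + 4·14 + 19)/6 = 84/6 = 14
te_Incubation = (2 + 4·5 + 20)/6 = 42/6 = 7
te_Imaging = (10 + 4·14 + 18)/6 = 84/6 = 14

Forward pass:
ES_Order reagents = 0; EF_Order reagents = 10
ES_Equipment setup = 0; EF_Equipment setup = 5
ES_Calibration = max(EF_Order reagents=10, EF_Equipment setup=5) = 10; EF_Calibration = 10+10 = 20
ES_Sample prep = max(EF_Order reagents=10, EF_Equipment setup=5) = 10; EF_Sample prep = 10+13 = 23
ES_Run assay = 5; EF_Run assay = 5+14 = 19
ES_Incubation = 10; EF_Incubation = 10+7 = 17
ES_Imaging = max(EF_Calibration=20, EF_Sample prep=23, EF_Run assay=19, EF_Incubation=17) = 23; EF_Imaging = 23+14 = 37
Expected project duration μ = 37 days. Critical path: Order reagents → Sample prep → Imaging.

Backward pass:
LF_Imaging = 37; LS_Imaging = 37−14 = 23
LF_Incubation = LS_Imaging = 23; LS_Incubation = 23−7 = 16
LF_Run assay = LS_Imaging = 23; LS_Run assay = 23−14 = 9
LF_Sample prep = LS_Imaging = 23; LS_Sample prep = 23−13 = 10
LF_Calibration = LS_Imaging = 23; LS_Calibration = 23−10 = 13
LF_Equipment setup = min(LS_Calibration=13, LS_Sample prep=10, LS_Run assay=9) = 9; LS_Equipment setup = 9−5 = 4
LF_Order reagents = min(LS_Calibration=13, LS_Sample prep=10, LS_Incubation=16) = 10; LS_Order reagents = 10−10 = 0
Slack_Equipment setup = LS_Equipment setup − ES_Equipment setup = 4 − 0 = 4

4 days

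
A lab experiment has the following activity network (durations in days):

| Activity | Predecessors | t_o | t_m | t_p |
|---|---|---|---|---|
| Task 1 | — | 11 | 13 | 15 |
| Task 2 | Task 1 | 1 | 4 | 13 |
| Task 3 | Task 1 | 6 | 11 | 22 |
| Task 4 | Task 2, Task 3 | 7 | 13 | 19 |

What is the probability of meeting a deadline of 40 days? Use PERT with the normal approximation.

0.722

te_Task 1 = (11 + 4·13 + 15)/6 = 78/6 = 13; σ²_Task 1 = ((15−11)/6)² = 0.444
te_Task 2 = (1 + 4·4 + 13)/6 = 30/6 = 5; σ²_Task 2 = ((13−1)/6)² = 4.000
te_Task 3 = (6 + 4·11 + 22)/6 = 72/6 = 12; σ²_Task 3 = ((22−6)/6)² = 7.111
te_Task 4 = (7 + 4·13 + 19)/6 = 78/6 = 13; σ²_Task 4 = ((19−7)/6)² = 4.000

Forward pass:
ES_Task 1 = 0; EF_Task 1 = 13
ES_Task 2 = 13; EF_Task 2 = 13+5 = 18
ES_Task 3 = 13; EF_Task 3 = 13+12 = 25
ES_Task 4 = max(EF_Task 2=18, EF_Task 3=25) = 25; EF_Task 4 = 25+13 = 38
Expected project duration μ = 38 days. Critical path: Task 1 → Task 3 → Task 4.

Variance along critical path = 0.444 + 7.111 + 4.000 = 11.556; σ = √11.556 = 3.399 days.
Z = (40 − 38) / 3.399 = 0.588
P(T ≤ 40) = Φ(0.588) ≈ 0.722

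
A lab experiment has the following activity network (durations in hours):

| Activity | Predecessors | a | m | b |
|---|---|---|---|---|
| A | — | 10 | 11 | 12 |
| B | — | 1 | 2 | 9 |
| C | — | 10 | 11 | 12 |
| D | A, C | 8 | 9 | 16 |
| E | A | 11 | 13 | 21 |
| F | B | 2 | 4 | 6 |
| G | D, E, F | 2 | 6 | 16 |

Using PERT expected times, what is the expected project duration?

te_A = (10 + 4·11 + 12)/6 = 66/6 = 11
te_B = (1 + 4·2 + 9)/6 = 18/6 = 3
te_C = (10 + 4·11 + 12)/6 = 66/6 = 11
te_D = (8 + 4·9 + 16)/6 = 60/6 = 10
te_E = (11 + 4·13 + 21)/6 = 84/6 = 14
te_F = (2 + 4·4 + 6)/6 = 24/6 = 4
te_G = (2 + 4·6 + 16)/6 = 42/6 = 7

Forward pass:
ES_A = 0; EF_A = 11
ES_B = 0; EF_B = 3
ES_C = 0; EF_C = 11
ES_D = max(EF_A=11, EF_C=11) = 11; EF_D = 11+10 = 21
ES_E = 11; EF_E = 11+14 = 25
ES_F = 3; EF_F = 3+4 = 7
ES_G = max(EF_D=21, EF_E=25, EF_F=7) = 25; EF_G = 25+7 = 32
Expected project duration μ = 32 hours. Critical path: A → E → G.

32 hours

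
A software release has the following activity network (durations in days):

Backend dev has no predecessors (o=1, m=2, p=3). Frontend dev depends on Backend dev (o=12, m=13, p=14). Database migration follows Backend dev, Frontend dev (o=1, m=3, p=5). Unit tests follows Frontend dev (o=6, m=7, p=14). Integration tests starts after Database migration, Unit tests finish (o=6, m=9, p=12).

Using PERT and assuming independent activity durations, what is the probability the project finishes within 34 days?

0.876

te_Backend dev = (1 + 4·2 + 3)/6 = 12/6 = 2; σ²_Backend dev = ((3−1)/6)² = 0.111
te_Frontend dev = (12 + 4·13 + 14)/6 = 78/6 = 13; σ²_Frontend dev = ((14−12)/6)² = 0.111
te_Database migration = (1 + 4·3 + 5)/6 = 18/6 = 3; σ²_Database migration = ((5−1)/6)² = 0.444
te_Unit tests = (6 + 4·7 + 14)/6 = 48/6 = 8; σ²_Unit tests = ((14−6)/6)² = 1.778
te_Integration tests = (6 + 4·9 + 12)/6 = 54/6 = 9; σ²_Integration tests = ((12−6)/6)² = 1.000

Forward pass:
ES_Backend dev = 0; EF_Backend dev = 2
ES_Frontend dev = 2; EF_Frontend dev = 2+13 = 15
ES_Database migration = max(EF_Backend dev=2, EF_Frontend dev=15) = 15; EF_Database migration = 15+3 = 18
ES_Unit tests = 15; EF_Unit tests = 15+8 = 23
ES_Integration tests = max(EF_Database migration=18, EF_Unit tests=23) = 23; EF_Integration tests = 23+9 = 32
Expected project duration μ = 32 days. Critical path: Backend dev → Frontend dev → Unit tests → Integration tests.

Variance along critical path = 0.111 + 0.111 + 1.778 + 1.000 = 3.000; σ = √3.000 = 1.732 days.
Z = (34 − 32) / 1.732 = 1.155
P(T ≤ 34) = Φ(1.155) ≈ 0.876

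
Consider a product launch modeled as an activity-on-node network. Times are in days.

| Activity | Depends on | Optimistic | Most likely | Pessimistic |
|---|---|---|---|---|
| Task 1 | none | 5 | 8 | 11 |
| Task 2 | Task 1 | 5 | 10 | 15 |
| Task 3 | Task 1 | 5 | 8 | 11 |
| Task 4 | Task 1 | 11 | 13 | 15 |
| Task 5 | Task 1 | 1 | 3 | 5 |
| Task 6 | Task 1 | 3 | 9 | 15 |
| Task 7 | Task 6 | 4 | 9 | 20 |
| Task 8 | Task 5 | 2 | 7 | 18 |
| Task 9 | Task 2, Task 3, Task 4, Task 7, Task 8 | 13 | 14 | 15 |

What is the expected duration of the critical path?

te_Task 1 = (5 + 4·8 + 11)/6 = 48/6 = 8
te_Task 2 = (5 + 4·10 + 15)/6 = 60/6 = 10
te_Task 3 = (5 + 4·8 + 11)/6 = 48/6 = 8
te_Task 4 = (11 + 4·13 + 15)/6 = 78/6 = 13
te_Task 5 = (1 + 4·3 + 5)/6 = 18/6 = 3
te_Task 6 = (3 + 4·9 + 15)/6 = 54/6 = 9
te_Task 7 = (4 + 4·9 + 20)/6 = 60/6 = 10
te_Task 8 = (2 + 4·7 + 18)/6 = 48/6 = 8
te_Task 9 = (13 + 4·14 + 15)/6 = 84/6 = 14

Forward pass:
ES_Task 1 = 0; EF_Task 1 = 8
ES_Task 2 = 8; EF_Task 2 = 8+10 = 18
ES_Task 3 = 8; EF_Task 3 = 8+8 = 16
ES_Task 4 = 8; EF_Task 4 = 8+13 = 21
ES_Task 5 = 8; EF_Task 5 = 8+3 = 11
ES_Task 6 = 8; EF_Task 6 = 8+9 = 17
ES_Task 7 = 17; EF_Task 7 = 17+10 = 27
ES_Task 8 = 11; EF_Task 8 = 11+8 = 19
ES_Task 9 = max(EF_Task 2=18, EF_Task 3=16, EF_Task 4=21, EF_Task 7=27, EF_Task 8=19) = 27; EF_Task 9 = 27+14 = 41
Expected project duration μ = 41 days. Critical path: Task 1 → Task 6 → Task 7 → Task 9.

41 days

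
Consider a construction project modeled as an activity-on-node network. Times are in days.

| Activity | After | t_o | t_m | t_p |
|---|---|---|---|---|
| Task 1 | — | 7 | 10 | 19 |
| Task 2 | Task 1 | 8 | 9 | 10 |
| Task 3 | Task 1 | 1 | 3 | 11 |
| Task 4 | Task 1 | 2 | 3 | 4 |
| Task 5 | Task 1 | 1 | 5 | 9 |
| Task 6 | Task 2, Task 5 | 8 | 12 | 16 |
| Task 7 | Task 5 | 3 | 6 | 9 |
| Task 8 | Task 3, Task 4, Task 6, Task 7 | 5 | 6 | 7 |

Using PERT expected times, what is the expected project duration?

38 days

te_Task 1 = (7 + 4·10 + 19)/6 = 66/6 = 11
te_Task 2 = (8 + 4·9 + 10)/6 = 54/6 = 9
te_Task 3 = (1 + 4·3 + 11)/6 = 24/6 = 4
te_Task 4 = (2 + 4·3 + 4)/6 = 18/6 = 3
te_Task 5 = (1 + 4·5 + 9)/6 = 30/6 = 5
te_Task 6 = (8 + 4·12 + 16)/6 = 72/6 = 12
te_Task 7 = (3 + 4·6 + 9)/6 = 36/6 = 6
te_Task 8 = (5 + 4·6 + 7)/6 = 36/6 = 6

Forward pass:
ES_Task 1 = 0; EF_Task 1 = 11
ES_Task 2 = 11; EF_Task 2 = 11+9 = 20
ES_Task 3 = 11; EF_Task 3 = 11+4 = 15
ES_Task 4 = 11; EF_Task 4 = 11+3 = 14
ES_Task 5 = 11; EF_Task 5 = 11+5 = 16
ES_Task 6 = max(EF_Task 2=20, EF_Task 5=16) = 20; EF_Task 6 = 20+12 = 32
ES_Task 7 = 16; EF_Task 7 = 16+6 = 22
ES_Task 8 = max(EF_Task 3=15, EF_Task 4=14, EF_Task 6=32, EF_Task 7=22) = 32; EF_Task 8 = 32+6 = 38
Expected project duration μ = 38 days. Critical path: Task 1 → Task 2 → Task 6 → Task 8.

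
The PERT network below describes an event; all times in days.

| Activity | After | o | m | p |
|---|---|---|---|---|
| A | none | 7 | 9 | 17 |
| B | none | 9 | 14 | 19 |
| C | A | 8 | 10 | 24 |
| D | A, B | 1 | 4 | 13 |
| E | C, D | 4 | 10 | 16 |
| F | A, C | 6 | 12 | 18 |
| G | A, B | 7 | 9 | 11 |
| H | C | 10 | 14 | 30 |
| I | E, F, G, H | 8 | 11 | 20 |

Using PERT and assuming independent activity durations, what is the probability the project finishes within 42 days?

0.055

te_A = (7 + 4·9 + 17)/6 = 60/6 = 10; σ²_A = ((17−7)/6)² = 2.778
te_B = (9 + 4·14 + 19)/6 = 84/6 = 14; σ²_B = ((19−9)/6)² = 2.778
te_C = (8 + 4·10 + 24)/6 = 72/6 = 12; σ²_C = ((24−8)/6)² = 7.111
te_D = (1 + 4·4 + 13)/6 = 30/6 = 5; σ²_D = ((13−1)/6)² = 4.000
te_E = (4 + 4·10 + 16)/6 = 60/6 = 10; σ²_E = ((16−4)/6)² = 4.000
te_F = (6 + 4·12 + 18)/6 = 72/6 = 12; σ²_F = ((18−6)/6)² = 4.000
te_G = (7 + 4·9 + 11)/6 = 54/6 = 9; σ²_G = ((11−7)/6)² = 0.444
te_H = (10 + 4·14 + 30)/6 = 96/6 = 16; σ²_H = ((30−10)/6)² = 11.111
te_I = (8 + 4·11 + 20)/6 = 72/6 = 12; σ²_I = ((20−8)/6)² = 4.000

Forward pass:
ES_A = 0; EF_A = 10
ES_B = 0; EF_B = 14
ES_C = 10; EF_C = 10+12 = 22
ES_D = max(EF_A=10, EF_B=14) = 14; EF_D = 14+5 = 19
ES_E = max(EF_C=22, EF_D=19) = 22; EF_E = 22+10 = 32
ES_F = max(EF_A=10, EF_C=22) = 22; EF_F = 22+12 = 34
ES_G = max(EF_A=10, EF_B=14) = 14; EF_G = 14+9 = 23
ES_H = 22; EF_H = 22+16 = 38
ES_I = max(EF_E=32, EF_F=34, EF_G=23, EF_H=38) = 38; EF_I = 38+12 = 50
Expected project duration μ = 50 days. Critical path: A → C → H → I.

Variance along critical path = 2.778 + 7.111 + 11.111 + 4.000 = 25.000; σ = √25.000 = 5.000 days.
Z = (42 − 50) / 5.000 = -1.600
P(T ≤ 42) = Φ(-1.600) ≈ 0.055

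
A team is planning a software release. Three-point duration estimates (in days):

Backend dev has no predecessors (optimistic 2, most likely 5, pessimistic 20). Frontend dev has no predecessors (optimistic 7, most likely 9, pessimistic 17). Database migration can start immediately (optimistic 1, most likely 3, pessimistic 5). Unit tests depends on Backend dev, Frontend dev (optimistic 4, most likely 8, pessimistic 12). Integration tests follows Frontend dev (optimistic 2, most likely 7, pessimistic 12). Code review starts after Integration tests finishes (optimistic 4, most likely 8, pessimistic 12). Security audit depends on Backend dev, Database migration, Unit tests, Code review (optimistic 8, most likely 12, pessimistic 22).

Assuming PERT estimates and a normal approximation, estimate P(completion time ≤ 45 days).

0.975

te_Backend dev = (2 + 4·5 + 20)/6 = 42/6 = 7; σ²_Backend dev = ((20−2)/6)² = 9.000
te_Frontend dev = (7 + 4·9 + 17)/6 = 60/6 = 10; σ²_Frontend dev = ((17−7)/6)² = 2.778
te_Database migration = (1 + 4·3 + 5)/6 = 18/6 = 3; σ²_Database migration = ((5−1)/6)² = 0.444
te_Unit tests = (4 + 4·8 + 12)/6 = 48/6 = 8; σ²_Unit tests = ((12−4)/6)² = 1.778
te_Integration tests = (2 + 4·7 + 12)/6 = 42/6 = 7; σ²_Integration tests = ((12−2)/6)² = 2.778
te_Code review = (4 + 4·8 + 12)/6 = 48/6 = 8; σ²_Code review = ((12−4)/6)² = 1.778
te_Security audit = (8 + 4·12 + 22)/6 = 78/6 = 13; σ²_Security audit = ((22−8)/6)² = 5.444

Forward pass:
ES_Backend dev = 0; EF_Backend dev = 7
ES_Frontend dev = 0; EF_Frontend dev = 10
ES_Database migration = 0; EF_Database migration = 3
ES_Unit tests = max(EF_Backend dev=7, EF_Frontend dev=10) = 10; EF_Unit tests = 10+8 = 18
ES_Integration tests = 10; EF_Integration tests = 10+7 = 17
ES_Code review = 17; EF_Code review = 17+8 = 25
ES_Security audit = max(EF_Backend dev=7, EF_Database migration=3, EF_Unit tests=18, EF_Code review=25) = 25; EF_Security audit = 25+13 = 38
Expected project duration μ = 38 days. Critical path: Frontend dev → Integration tests → Code review → Security audit.

Variance along critical path = 2.778 + 2.778 + 1.778 + 5.444 = 12.778; σ = √12.778 = 3.575 days.
Z = (45 − 38) / 3.575 = 1.958
P(T ≤ 45) = Φ(1.958) ≈ 0.975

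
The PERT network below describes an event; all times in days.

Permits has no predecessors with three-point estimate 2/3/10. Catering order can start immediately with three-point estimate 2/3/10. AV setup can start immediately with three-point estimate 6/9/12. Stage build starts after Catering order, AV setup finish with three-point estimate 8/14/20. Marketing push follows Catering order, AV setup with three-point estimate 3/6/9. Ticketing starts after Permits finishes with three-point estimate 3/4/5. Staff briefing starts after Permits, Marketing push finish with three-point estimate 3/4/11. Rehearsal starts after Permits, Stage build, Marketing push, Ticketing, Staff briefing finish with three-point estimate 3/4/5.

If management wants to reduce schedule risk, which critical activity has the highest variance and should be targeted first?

te_Permits = (2 + 4·3 + 10)/6 = 24/6 = 4; σ²_Permits = ((10−2)/6)² = 1.778
te_Catering order = (2 + 4·3 + 10)/6 = 24/6 = 4; σ²_Catering order = ((10−2)/6)² = 1.778
te_AV setup = (6 + 4·9 + 12)/6 = 54/6 = 9; σ²_AV setup = ((12−6)/6)² = 1.000
te_Stage build = (8 + 4·14 + 20)/6 = 84/6 = 14; σ²_Stage build = ((20−8)/6)² = 4.000
te_Marketing push = (3 + 4·6 + 9)/6 = 36/6 = 6; σ²_Marketing push = ((9−3)/6)² = 1.000
te_Ticketing = (3 + 4·4 + 5)/6 = 24/6 = 4; σ²_Ticketing = ((5−3)/6)² = 0.111
te_Staff briefing = (3 + 4·4 + 11)/6 = 30/6 = 5; σ²_Staff briefing = ((11−3)/6)² = 1.778
te_Rehearsal = (3 + 4·4 + 5)/6 = 24/6 = 4; σ²_Rehearsal = ((5−3)/6)² = 0.111

Forward pass:
ES_Permits = 0; EF_Permits = 4
ES_Catering order = 0; EF_Catering order = 4
ES_AV setup = 0; EF_AV setup = 9
ES_Stage build = max(EF_Catering order=4, EF_AV setup=9) = 9; EF_Stage build = 9+14 = 23
ES_Marketing push = max(EF_Catering order=4, EF_AV setup=9) = 9; EF_Marketing push = 9+6 = 15
ES_Ticketing = 4; EF_Ticketing = 4+4 = 8
ES_Staff briefing = max(EF_Permits=4, EF_Marketing push=15) = 15; EF_Staff briefing = 15+5 = 20
ES_Rehearsal = max(EF_Permits=4, EF_Stage build=23, EF_Marketing push=15, EF_Ticketing=8, EF_Staff briefing=20) = 23; EF_Rehearsal = 23+4 = 27
Expected project duration μ = 27 days. Critical path: AV setup → Stage build → Rehearsal.

Variances on critical path: σ²_AV setup=1.000, σ²_Stage build=4.000, σ²_Rehearsal=0.111.
Largest is σ²_Stage build = 4.000.

Stage build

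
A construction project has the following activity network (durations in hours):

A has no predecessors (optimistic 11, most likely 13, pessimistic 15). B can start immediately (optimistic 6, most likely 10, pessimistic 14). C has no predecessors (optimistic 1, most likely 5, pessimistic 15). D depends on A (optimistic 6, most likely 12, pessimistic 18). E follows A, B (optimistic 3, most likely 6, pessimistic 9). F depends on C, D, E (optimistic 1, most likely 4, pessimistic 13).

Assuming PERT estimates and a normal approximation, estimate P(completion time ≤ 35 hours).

te_A = (11 + 4·13 + 15)/6 = 78/6 = 13; σ²_A = ((15−11)/6)² = 0.444
te_B = (6 + 4·10 + 14)/6 = 60/6 = 10; σ²_B = ((14−6)/6)² = 1.778
te_C = (1 + 4·5 + 15)/6 = 36/6 = 6; σ²_C = ((15−1)/6)² = 5.444
te_D = (6 + 4·12 + 18)/6 = 72/6 = 12; σ²_D = ((18−6)/6)² = 4.000
te_E = (3 + 4·6 + 9)/6 = 36/6 = 6; σ²_E = ((9−3)/6)² = 1.000
te_F = (1 + 4·4 + 13)/6 = 30/6 = 5; σ²_F = ((13−1)/6)² = 4.000

Forward pass:
ES_A = 0; EF_A = 13
ES_B = 0; EF_B = 10
ES_C = 0; EF_C = 6
ES_D = 13; EF_D = 13+12 = 25
ES_E = max(EF_A=13, EF_B=10) = 13; EF_E = 13+6 = 19
ES_F = max(EF_C=6, EF_D=25, EF_E=19) = 25; EF_F = 25+5 = 30
Expected project duration μ = 30 hours. Critical path: A → D → F.

Variance along critical path = 0.444 + 4.000 + 4.000 = 8.444; σ = √8.444 = 2.906 hours.
Z = (35 − 30) / 2.906 = 1.721
P(T ≤ 35) = Φ(1.721) ≈ 0.957

0.957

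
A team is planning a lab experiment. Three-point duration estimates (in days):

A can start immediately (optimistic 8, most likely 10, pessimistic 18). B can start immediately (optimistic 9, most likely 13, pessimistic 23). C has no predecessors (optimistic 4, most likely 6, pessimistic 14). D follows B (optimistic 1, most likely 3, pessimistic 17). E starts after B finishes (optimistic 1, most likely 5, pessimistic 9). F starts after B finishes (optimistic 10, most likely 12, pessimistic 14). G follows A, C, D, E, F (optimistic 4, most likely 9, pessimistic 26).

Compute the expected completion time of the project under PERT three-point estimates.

37 days

te_A = (8 + 4·10 + 18)/6 = 66/6 = 11
te_B = (9 + 4·13 + 23)/6 = 84/6 = 14
te_C = (4 + 4·6 + 14)/6 = 42/6 = 7
te_D = (1 + 4·3 + 17)/6 = 30/6 = 5
te_E = (1 + 4·5 + 9)/6 = 30/6 = 5
te_F = (10 + 4·12 + 14)/6 = 72/6 = 12
te_G = (4 + 4·9 + 26)/6 = 66/6 = 11

Forward pass:
ES_A = 0; EF_A = 11
ES_B = 0; EF_B = 14
ES_C = 0; EF_C = 7
ES_D = 14; EF_D = 14+5 = 19
ES_E = 14; EF_E = 14+5 = 19
ES_F = 14; EF_F = 14+12 = 26
ES_G = max(EF_A=11, EF_C=7, EF_D=19, EF_E=19, EF_F=26) = 26; EF_G = 26+11 = 37
Expected project duration μ = 37 days. Critical path: B → F → G.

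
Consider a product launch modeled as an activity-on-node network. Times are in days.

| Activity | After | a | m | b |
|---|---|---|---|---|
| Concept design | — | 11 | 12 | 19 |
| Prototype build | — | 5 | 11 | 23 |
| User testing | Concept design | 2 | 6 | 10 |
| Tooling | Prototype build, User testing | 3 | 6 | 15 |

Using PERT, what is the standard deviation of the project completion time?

te_Concept design = (11 + 4·12 + 19)/6 = 78/6 = 13; σ²_Concept design = ((19−11)/6)² = 1.778
te_Prototype build = (5 + 4·11 + 23)/6 = 72/6 = 12; σ²_Prototype build = ((23−5)/6)² = 9.000
te_User testing = (2 + 4·6 + 10)/6 = 36/6 = 6; σ²_User testing = ((10−2)/6)² = 1.778
te_Tooling = (3 + 4·6 + 15)/6 = 42/6 = 7; σ²_Tooling = ((15−3)/6)² = 4.000

Forward pass:
ES_Concept design = 0; EF_Concept design = 13
ES_Prototype build = 0; EF_Prototype build = 12
ES_User testing = 13; EF_User testing = 13+6 = 19
ES_Tooling = max(EF_Prototype build=12, EF_User testing=19) = 19; EF_Tooling = 19+7 = 26
Expected project duration μ = 26 days. Critical path: Concept design → User testing → Tooling.

Variance along critical path = 1.778 + 1.778 + 4.000 = 7.556
σ = √7.556 = 2.749 days

2.75 days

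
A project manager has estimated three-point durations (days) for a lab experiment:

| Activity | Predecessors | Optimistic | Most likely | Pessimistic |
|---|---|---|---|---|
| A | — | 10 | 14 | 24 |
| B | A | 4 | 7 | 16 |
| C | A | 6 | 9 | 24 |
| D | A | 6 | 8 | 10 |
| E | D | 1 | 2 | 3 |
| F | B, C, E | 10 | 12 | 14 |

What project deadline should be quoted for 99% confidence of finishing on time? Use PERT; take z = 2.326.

47.0 days

te_A = (10 + 4·14 + 24)/6 = 90/6 = 15; σ²_A = ((24−10)/6)² = 5.444
te_B = (4 + 4·7 + 16)/6 = 48/6 = 8; σ²_B = ((16−4)/6)² = 4.000
te_C = (6 + 4·9 + 24)/6 = 66/6 = 11; σ²_C = ((24−6)/6)² = 9.000
te_D = (6 + 4·8 + 10)/6 = 48/6 = 8; σ²_D = ((10−6)/6)² = 0.444
te_E = (1 + 4·2 + 3)/6 = 12/6 = 2; σ²_E = ((3−1)/6)² = 0.111
te_F = (10 + 4·12 + 14)/6 = 72/6 = 12; σ²_F = ((14−10)/6)² = 0.444

Forward pass:
ES_A = 0; EF_A = 15
ES_B = 15; EF_B = 15+8 = 23
ES_C = 15; EF_C = 15+11 = 26
ES_D = 15; EF_D = 15+8 = 23
ES_E = 23; EF_E = 23+2 = 25
ES_F = max(EF_B=23, EF_C=26, EF_E=25) = 26; EF_F = 26+12 = 38
Expected project duration μ = 38 days. Critical path: A → C → F.

Variance along critical path = 5.444 + 9.000 + 0.444 = 14.889; σ = 3.859 days.
D = μ + z·σ = 38 + 2.326·3.859 = 47.0 days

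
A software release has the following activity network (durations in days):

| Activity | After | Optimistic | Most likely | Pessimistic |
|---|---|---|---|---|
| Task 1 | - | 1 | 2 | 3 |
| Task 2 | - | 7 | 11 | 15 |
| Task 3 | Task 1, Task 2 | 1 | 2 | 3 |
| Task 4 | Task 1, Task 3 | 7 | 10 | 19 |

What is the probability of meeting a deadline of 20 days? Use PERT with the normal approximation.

te_Task 1 = (1 + 4·2 + 3)/6 = 12/6 = 2; σ²_Task 1 = ((3−1)/6)² = 0.111
te_Task 2 = (7 + 4·11 + 15)/6 = 66/6 = 11; σ²_Task 2 = ((15−7)/6)² = 1.778
te_Task 3 = (1 + 4·2 + 3)/6 = 12/6 = 2; σ²_Task 3 = ((3−1)/6)² = 0.111
te_Task 4 = (7 + 4·10 + 19)/6 = 66/6 = 11; σ²_Task 4 = ((19−7)/6)² = 4.000

Forward pass:
ES_Task 1 = 0; EF_Task 1 = 2
ES_Task 2 = 0; EF_Task 2 = 11
ES_Task 3 = max(EF_Task 1=2, EF_Task 2=11) = 11; EF_Task 3 = 11+2 = 13
ES_Task 4 = max(EF_Task 1=2, EF_Task 3=13) = 13; EF_Task 4 = 13+11 = 24
Expected project duration μ = 24 days. Critical path: Task 2 → Task 3 → Task 4.

Variance along critical path = 1.778 + 0.111 + 4.000 = 5.889; σ = √5.889 = 2.427 days.
Z = (20 − 24) / 2.427 = -1.648
P(T ≤ 20) = Φ(-1.648) ≈ 0.050

0.050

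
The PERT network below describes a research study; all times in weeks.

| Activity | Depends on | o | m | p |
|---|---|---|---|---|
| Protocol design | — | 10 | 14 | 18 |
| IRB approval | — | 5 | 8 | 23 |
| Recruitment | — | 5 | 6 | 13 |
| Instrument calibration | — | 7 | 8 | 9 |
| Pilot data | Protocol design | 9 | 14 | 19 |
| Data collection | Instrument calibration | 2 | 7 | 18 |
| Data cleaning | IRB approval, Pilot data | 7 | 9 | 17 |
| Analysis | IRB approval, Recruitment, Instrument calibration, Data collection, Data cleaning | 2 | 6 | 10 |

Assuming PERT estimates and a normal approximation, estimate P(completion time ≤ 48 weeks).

0.907

te_Protocol design = (10 + 4·14 + 18)/6 = 84/6 = 14; σ²_Protocol design = ((18−10)/6)² = 1.778
te_IRB approval = (5 + 4·8 + 23)/6 = 60/6 = 10; σ²_IRB approval = ((23−5)/6)² = 9.000
te_Recruitment = (5 + 4·6 + 13)/6 = 42/6 = 7; σ²_Recruitment = ((13−5)/6)² = 1.778
te_Instrument calibration = (7 + 4·8 + 9)/6 = 48/6 = 8; σ²_Instrument calibration = ((9−7)/6)² = 0.111
te_Pilot data = (9 + 4·14 + 19)/6 = 84/6 = 14; σ²_Pilot data = ((19−9)/6)² = 2.778
te_Data collection = (2 + 4·7 + 18)/6 = 48/6 = 8; σ²_Data collection = ((18−2)/6)² = 7.111
te_Data cleaning = (7 + 4·9 + 17)/6 = 60/6 = 10; σ²_Data cleaning = ((17−7)/6)² = 2.778
te_Analysis = (2 + 4·6 + 10)/6 = 36/6 = 6; σ²_Analysis = ((10−2)/6)² = 1.778

Forward pass:
ES_Protocol design = 0; EF_Protocol design = 14
ES_IRB approval = 0; EF_IRB approval = 10
ES_Recruitment = 0; EF_Recruitment = 7
ES_Instrument calibration = 0; EF_Instrument calibration = 8
ES_Pilot data = 14; EF_Pilot data = 14+14 = 28
ES_Data collection = 8; EF_Data collection = 8+8 = 16
ES_Data cleaning = max(EF_IRB approval=10, EF_Pilot data=28) = 28; EF_Data cleaning = 28+10 = 38
ES_Analysis = max(EF_IRB approval=10, EF_Recruitment=7, EF_Instrument calibration=8, EF_Data collection=16, EF_Data cleaning=38) = 38; EF_Analysis = 38+6 = 44
Expected project duration μ = 44 weeks. Critical path: Protocol design → Pilot data → Data cleaning → Analysis.

Variance along critical path = 1.778 + 2.778 + 2.778 + 1.778 = 9.111; σ = √9.111 = 3.018 weeks.
Z = (48 − 44) / 3.018 = 1.325
P(T ≤ 48) = Φ(1.325) ≈ 0.907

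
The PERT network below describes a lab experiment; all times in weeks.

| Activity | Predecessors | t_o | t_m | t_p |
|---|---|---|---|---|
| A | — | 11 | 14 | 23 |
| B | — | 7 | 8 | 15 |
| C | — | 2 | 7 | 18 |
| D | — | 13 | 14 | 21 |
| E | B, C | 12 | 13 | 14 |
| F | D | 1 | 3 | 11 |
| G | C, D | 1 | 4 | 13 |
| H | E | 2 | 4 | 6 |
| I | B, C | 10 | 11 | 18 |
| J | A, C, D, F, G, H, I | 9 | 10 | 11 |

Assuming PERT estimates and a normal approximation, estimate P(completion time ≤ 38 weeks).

te_A = (11 + 4·14 + 23)/6 = 90/6 = 15; σ²_A = ((23−11)/6)² = 4.000
te_B = (7 + 4·8 + 15)/6 = 54/6 = 9; σ²_B = ((15−7)/6)² = 1.778
te_C = (2 + 4·7 + 18)/6 = 48/6 = 8; σ²_C = ((18−2)/6)² = 7.111
te_D = (13 + 4·14 + 21)/6 = 90/6 = 15; σ²_D = ((21−13)/6)² = 1.778
te_E = (12 + 4·13 + 14)/6 = 78/6 = 13; σ²_E = ((14−12)/6)² = 0.111
te_F = (1 + 4·3 + 11)/6 = 24/6 = 4; σ²_F = ((11−1)/6)² = 2.778
te_G = (1 + 4·4 + 13)/6 = 30/6 = 5; σ²_G = ((13−1)/6)² = 4.000
te_H = (2 + 4·4 + 6)/6 = 24/6 = 4; σ²_H = ((6−2)/6)² = 0.444
te_I = (10 + 4·11 + 18)/6 = 72/6 = 12; σ²_I = ((18−10)/6)² = 1.778
te_J = (9 + 4·10 + 11)/6 = 60/6 = 10; σ²_J = ((11−9)/6)² = 0.111

Forward pass:
ES_A = 0; EF_A = 15
ES_B = 0; EF_B = 9
ES_C = 0; EF_C = 8
ES_D = 0; EF_D = 15
ES_E = max(EF_B=9, EF_C=8) = 9; EF_E = 9+13 = 22
ES_F = 15; EF_F = 15+4 = 19
ES_G = max(EF_C=8, EF_D=15) = 15; EF_G = 15+5 = 20
ES_H = 22; EF_H = 22+4 = 26
ES_I = max(EF_B=9, EF_C=8) = 9; EF_I = 9+12 = 21
ES_J = max(EF_A=15, EF_C=8, EF_D=15, EF_F=19, EF_G=20, EF_H=26, EF_I=21) = 26; EF_J = 26+10 = 36
Expected project duration μ = 36 weeks. Critical path: B → E → H → J.

Variance along critical path = 1.778 + 0.111 + 0.444 + 0.111 = 2.444; σ = √2.444 = 1.563 weeks.
Z = (38 − 36) / 1.563 = 1.279
P(T ≤ 38) = Φ(1.279) ≈ 0.900

0.900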